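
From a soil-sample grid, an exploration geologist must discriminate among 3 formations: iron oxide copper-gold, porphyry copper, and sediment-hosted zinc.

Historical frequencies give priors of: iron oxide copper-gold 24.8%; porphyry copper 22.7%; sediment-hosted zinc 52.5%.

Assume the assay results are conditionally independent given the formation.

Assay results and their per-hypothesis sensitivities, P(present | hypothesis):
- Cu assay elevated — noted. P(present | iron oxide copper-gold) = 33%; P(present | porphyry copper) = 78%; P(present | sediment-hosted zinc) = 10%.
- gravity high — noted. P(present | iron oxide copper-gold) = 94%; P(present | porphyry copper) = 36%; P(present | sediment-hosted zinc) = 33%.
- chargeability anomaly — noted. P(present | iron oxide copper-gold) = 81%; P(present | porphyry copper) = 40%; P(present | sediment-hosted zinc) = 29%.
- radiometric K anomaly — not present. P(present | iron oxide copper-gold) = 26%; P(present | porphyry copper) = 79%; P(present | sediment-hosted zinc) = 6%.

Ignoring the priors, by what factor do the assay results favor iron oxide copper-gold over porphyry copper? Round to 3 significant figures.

The Bayes factor is the ratio of the joint likelihoods of the assay result pattern under the two hypotheses (using 1 − P(present | H) for each absent assay result).
  iron oxide copper-gold: 0.33 × 0.94 × 0.81 × (1 − 0.26) = 0.18593
  porphyry copper: 0.78 × 0.36 × 0.40 × (1 − 0.79) = 0.023587
Bayes factor = 0.18593 / 0.023587 ≈ 7.88

7.88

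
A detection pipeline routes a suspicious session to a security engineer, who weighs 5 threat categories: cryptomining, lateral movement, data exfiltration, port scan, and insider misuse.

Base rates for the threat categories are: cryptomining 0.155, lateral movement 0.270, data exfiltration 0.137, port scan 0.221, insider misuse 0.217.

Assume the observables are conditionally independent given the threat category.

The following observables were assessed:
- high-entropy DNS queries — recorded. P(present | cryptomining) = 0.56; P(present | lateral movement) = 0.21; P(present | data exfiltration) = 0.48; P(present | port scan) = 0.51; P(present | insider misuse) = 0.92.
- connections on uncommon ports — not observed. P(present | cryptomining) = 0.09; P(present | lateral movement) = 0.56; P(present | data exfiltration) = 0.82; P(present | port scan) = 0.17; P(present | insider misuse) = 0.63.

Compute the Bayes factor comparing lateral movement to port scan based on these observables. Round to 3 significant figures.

Take the product of per-observable likelihoods under each hypothesis (using 1 − P(present | H) for each absent observable), then divide.
  lateral movement: 0.21 × (1 − 0.56) = 0.0924
  port scan: 0.51 × (1 − 0.17) = 0.4233
Bayes factor = 0.0924 / 0.4233 ≈ 0.218

0.218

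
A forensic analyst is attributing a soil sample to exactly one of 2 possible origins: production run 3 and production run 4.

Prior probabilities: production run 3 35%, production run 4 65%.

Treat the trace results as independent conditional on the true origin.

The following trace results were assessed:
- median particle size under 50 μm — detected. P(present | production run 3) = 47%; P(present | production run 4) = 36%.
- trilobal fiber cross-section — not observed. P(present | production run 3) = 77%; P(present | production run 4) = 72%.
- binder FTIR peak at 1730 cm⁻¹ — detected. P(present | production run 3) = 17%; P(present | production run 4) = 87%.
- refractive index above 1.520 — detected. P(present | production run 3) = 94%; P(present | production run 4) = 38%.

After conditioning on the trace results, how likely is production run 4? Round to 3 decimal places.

0.782

Multiply each prior by the joint likelihood of the trace result pattern (using 1 − P(present | H) for each absent trace result):
  production run 3: 0.350 × 0.47 × (1 − 0.77) × 0.17 × 0.94 = 0.006046
  production run 4: 0.650 × 0.36 × (1 − 0.72) × 0.87 × 0.38 = 0.021661
Marginal likelihood of the evidence = 0.027707.
P(production run 4 | evidence) = 0.021661 / 0.027707 ≈ 0.782.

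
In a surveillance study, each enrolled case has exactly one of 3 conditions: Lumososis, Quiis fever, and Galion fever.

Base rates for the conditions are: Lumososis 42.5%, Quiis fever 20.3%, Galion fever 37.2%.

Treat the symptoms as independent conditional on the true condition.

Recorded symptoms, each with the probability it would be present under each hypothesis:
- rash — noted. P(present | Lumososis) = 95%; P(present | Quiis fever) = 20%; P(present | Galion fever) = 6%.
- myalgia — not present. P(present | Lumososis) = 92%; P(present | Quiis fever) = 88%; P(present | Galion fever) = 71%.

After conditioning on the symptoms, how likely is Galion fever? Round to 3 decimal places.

0.148

By Bayes' rule with conditional independence, the unnormalized weight for each hypothesis is prior × ∏ likelihoods (using 1 − P(present | H) for each absent symptom):
  Lumososis: 0.425 × 0.95 × (1 − 0.92) = 0.0323
  Quiis fever: 0.203 × 0.20 × (1 − 0.88) = 0.004872
  Galion fever: 0.372 × 0.06 × (1 − 0.71) = 0.0064728
The unnormalized weights sum to 0.043645.
P(Galion fever | evidence) = 0.0064728 / 0.043645 ≈ 0.148.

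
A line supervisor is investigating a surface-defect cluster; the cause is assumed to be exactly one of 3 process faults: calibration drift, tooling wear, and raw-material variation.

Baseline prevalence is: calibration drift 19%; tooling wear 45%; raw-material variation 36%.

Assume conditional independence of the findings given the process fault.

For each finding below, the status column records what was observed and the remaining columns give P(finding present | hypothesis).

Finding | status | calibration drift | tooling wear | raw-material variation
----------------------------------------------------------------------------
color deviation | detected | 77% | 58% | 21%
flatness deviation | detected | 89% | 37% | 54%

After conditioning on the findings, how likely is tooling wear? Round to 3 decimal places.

By Bayes' rule with conditional independence, the unnormalized weight for each hypothesis is prior × ∏ likelihoods:
  calibration drift: 0.19 × 0.77 × 0.89 = 0.13021
  tooling wear: 0.45 × 0.58 × 0.37 = 0.09657
  raw-material variation: 0.36 × 0.21 × 0.54 = 0.040824
The unnormalized weights sum to 0.2676.
P(tooling wear | evidence) = 0.09657 / 0.2676 ≈ 0.361.

0.361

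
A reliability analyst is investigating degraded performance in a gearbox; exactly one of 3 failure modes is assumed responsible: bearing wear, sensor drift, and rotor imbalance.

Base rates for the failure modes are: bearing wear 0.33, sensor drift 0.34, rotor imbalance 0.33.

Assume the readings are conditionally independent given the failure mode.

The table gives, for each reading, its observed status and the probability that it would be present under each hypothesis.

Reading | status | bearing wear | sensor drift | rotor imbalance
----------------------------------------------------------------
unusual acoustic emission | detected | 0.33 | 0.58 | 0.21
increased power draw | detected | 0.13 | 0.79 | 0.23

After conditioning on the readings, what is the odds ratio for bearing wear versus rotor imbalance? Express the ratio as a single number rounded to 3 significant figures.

0.888

The normalizing constant cancels in an odds ratio, so compute prior × likelihood for the two hypotheses only:
  bearing wear: 0.33 × 0.33 × 0.13 = 0.014157
  rotor imbalance: 0.33 × 0.21 × 0.23 = 0.015939
Odds(bearing wear : rotor imbalance) = 0.014157 / 0.015939 ≈ 0.888.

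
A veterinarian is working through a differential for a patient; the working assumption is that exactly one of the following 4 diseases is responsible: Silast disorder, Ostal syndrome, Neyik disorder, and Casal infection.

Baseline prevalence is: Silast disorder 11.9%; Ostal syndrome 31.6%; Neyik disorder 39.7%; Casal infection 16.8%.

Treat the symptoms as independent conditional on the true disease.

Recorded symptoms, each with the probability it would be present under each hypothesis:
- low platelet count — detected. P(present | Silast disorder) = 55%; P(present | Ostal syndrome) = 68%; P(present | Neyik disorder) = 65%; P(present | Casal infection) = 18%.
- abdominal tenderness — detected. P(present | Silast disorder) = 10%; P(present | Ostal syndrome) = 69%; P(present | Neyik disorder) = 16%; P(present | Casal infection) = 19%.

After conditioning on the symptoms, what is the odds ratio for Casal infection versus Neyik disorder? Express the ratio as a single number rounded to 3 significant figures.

0.139

Unnormalized posterior weight (prior times the symptom likelihoods) for each of the two hypotheses:
  Casal infection: 0.168 × 0.18 × 0.19 = 0.0057456
  Neyik disorder: 0.397 × 0.65 × 0.16 = 0.041288
Posterior odds = 0.0057456 / 0.041288 ≈ 0.139.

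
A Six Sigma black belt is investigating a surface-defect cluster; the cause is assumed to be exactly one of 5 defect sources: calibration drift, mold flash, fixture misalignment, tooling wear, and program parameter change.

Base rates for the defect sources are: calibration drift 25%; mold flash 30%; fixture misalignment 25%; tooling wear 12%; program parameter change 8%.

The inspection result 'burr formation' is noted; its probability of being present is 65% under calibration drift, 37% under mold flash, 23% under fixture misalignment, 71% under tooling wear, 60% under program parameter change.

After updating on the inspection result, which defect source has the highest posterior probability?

For each hypothesis, the unnormalized posterior weight is prior × likelihood:
  calibration drift: 0.25 × 0.65 = 0.1625
  mold flash: 0.30 × 0.37 = 0.111
  fixture misalignment: 0.25 × 0.23 = 0.0575
  tooling wear: 0.12 × 0.71 = 0.0852
  program parameter change: 0.08 × 0.60 = 0.048
Marginal likelihood of the evidence = 0.4642.
P(calibration drift | evidence) ≈ 0.1625 / 0.4642 ≈ 0.350
P(mold flash | evidence) ≈ 0.111 / 0.4642 ≈ 0.239
P(fixture misalignment | evidence) ≈ 0.0575 / 0.4642 ≈ 0.124
P(tooling wear | evidence) ≈ 0.0852 / 0.4642 ≈ 0.184
P(program parameter change | evidence) ≈ 0.048 / 0.4642 ≈ 0.103
The largest is 0.350, so calibration drift is most probable.

calibration drift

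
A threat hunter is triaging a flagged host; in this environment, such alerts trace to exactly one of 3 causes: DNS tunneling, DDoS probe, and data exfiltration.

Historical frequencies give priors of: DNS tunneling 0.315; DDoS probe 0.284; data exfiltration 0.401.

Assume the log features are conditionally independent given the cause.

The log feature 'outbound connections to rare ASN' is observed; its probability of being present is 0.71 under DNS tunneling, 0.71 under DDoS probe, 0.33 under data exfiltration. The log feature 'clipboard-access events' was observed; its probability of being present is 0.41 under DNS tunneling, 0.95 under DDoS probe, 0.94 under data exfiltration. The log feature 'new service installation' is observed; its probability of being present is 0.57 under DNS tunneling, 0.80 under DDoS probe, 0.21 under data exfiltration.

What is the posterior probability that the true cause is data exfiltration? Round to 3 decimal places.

For each hypothesis, the unnormalized posterior weight is prior × product of the log feature likelihoods:
  DNS tunneling: 0.315 × 0.71 × 0.41 × 0.57 = 0.052267
  DDoS probe: 0.284 × 0.71 × 0.95 × 0.80 = 0.15325
  data exfiltration: 0.401 × 0.33 × 0.94 × 0.21 = 0.026122
Normalizing constant Z = 0.052267 + 0.15325 + 0.026122 = 0.23164.
P(data exfiltration | evidence) = 0.026122 / 0.23164 ≈ 0.113.

0.113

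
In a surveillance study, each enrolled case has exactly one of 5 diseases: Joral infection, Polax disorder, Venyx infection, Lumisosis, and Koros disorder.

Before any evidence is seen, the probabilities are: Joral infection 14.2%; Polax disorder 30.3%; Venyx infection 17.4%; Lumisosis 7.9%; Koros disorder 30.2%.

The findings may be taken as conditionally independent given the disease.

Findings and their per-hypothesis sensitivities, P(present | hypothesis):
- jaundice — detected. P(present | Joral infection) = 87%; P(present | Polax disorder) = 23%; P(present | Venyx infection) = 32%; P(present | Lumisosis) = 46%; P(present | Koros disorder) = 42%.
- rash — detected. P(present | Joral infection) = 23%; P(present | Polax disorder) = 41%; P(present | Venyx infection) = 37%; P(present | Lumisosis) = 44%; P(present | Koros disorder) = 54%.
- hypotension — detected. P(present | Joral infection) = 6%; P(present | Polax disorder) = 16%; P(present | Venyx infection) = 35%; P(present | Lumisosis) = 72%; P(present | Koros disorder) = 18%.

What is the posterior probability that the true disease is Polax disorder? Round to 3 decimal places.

0.122

By Bayes' rule with conditional independence, the unnormalized weight for each hypothesis is prior × ∏ likelihoods:
  Joral infection: 0.142 × 0.87 × 0.23 × 0.06 = 0.0017049
  Polax disorder: 0.303 × 0.23 × 0.41 × 0.16 = 0.0045717
  Venyx infection: 0.174 × 0.32 × 0.37 × 0.35 = 0.0072106
  Lumisosis: 0.079 × 0.46 × 0.44 × 0.72 = 0.011513
  Koros disorder: 0.302 × 0.42 × 0.54 × 0.18 = 0.012329
Normalizing constant Z = 0.0017049 + 0.0045717 + 0.0072106 + 0.011513 + 0.012329 = 0.037328.
P(Polax disorder | evidence) = 0.0045717 / 0.037328 ≈ 0.122.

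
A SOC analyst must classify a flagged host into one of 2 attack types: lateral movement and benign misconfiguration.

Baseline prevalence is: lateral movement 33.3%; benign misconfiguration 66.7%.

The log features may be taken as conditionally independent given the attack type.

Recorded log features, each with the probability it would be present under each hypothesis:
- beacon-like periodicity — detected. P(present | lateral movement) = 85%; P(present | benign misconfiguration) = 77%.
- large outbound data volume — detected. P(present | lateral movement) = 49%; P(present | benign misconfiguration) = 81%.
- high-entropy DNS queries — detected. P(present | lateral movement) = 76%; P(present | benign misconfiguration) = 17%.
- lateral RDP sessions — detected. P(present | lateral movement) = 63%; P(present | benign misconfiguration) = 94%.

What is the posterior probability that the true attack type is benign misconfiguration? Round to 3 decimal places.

For each hypothesis, the unnormalized posterior weight is prior × product of the log feature likelihoods:
  lateral movement: 0.333 × 0.85 × 0.49 × 0.76 × 0.63 = 0.066407
  benign misconfiguration: 0.667 × 0.77 × 0.81 × 0.17 × 0.94 = 0.066478
The unnormalized weights sum to 0.13288.
P(benign misconfiguration | evidence) = 0.066478 / 0.13288 ≈ 0.500.

0.500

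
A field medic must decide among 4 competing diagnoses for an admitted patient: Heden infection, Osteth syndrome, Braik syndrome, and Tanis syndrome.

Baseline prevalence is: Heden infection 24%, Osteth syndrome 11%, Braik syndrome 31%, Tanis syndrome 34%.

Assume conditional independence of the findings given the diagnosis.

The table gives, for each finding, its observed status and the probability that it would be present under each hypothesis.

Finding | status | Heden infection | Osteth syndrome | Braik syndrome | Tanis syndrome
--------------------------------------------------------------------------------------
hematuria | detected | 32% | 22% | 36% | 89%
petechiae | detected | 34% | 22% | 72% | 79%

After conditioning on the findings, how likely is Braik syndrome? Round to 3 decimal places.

Multiply each prior by the joint likelihood of the evidence pattern:
  Heden infection: 0.24 × 0.32 × 0.34 = 0.026112
  Osteth syndrome: 0.11 × 0.22 × 0.22 = 0.005324
  Braik syndrome: 0.31 × 0.36 × 0.72 = 0.080352
  Tanis syndrome: 0.34 × 0.89 × 0.79 = 0.23905
Marginal likelihood of the evidence = 0.35084.
P(Braik syndrome | evidence) = 0.080352 / 0.35084 ≈ 0.229.

0.229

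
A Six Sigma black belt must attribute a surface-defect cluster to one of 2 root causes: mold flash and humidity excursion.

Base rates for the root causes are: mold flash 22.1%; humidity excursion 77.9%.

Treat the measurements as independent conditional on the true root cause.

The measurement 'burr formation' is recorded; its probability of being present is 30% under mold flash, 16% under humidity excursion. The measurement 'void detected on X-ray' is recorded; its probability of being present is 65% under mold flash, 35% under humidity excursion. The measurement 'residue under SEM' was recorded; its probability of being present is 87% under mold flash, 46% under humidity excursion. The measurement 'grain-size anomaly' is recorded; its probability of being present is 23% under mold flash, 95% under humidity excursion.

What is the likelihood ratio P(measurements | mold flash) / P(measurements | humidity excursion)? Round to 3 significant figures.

Take the product of per-measurement likelihoods under each hypothesis, then divide.
  mold flash: 0.30 × 0.65 × 0.87 × 0.23 = 0.039019
  humidity excursion: 0.16 × 0.35 × 0.46 × 0.95 = 0.024472
Bayes factor = 0.039019 / 0.024472 ≈ 1.59

1.59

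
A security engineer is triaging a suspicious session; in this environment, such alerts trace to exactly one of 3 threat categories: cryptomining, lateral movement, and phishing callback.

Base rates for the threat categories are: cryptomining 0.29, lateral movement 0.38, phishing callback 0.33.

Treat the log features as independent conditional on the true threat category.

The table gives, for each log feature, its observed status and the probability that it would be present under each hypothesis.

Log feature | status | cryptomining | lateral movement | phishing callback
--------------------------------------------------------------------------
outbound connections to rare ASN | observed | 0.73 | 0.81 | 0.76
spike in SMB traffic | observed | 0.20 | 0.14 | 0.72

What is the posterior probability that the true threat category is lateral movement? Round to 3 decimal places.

Multiply each prior by the joint likelihood of the log feature pattern:
  cryptomining: 0.29 × 0.73 × 0.20 = 0.04234
  lateral movement: 0.38 × 0.81 × 0.14 = 0.043092
  phishing callback: 0.33 × 0.76 × 0.72 = 0.18058
Marginal likelihood of the evidence = 0.26601.
P(lateral movement | evidence) = 0.043092 / 0.26601 ≈ 0.162.

0.162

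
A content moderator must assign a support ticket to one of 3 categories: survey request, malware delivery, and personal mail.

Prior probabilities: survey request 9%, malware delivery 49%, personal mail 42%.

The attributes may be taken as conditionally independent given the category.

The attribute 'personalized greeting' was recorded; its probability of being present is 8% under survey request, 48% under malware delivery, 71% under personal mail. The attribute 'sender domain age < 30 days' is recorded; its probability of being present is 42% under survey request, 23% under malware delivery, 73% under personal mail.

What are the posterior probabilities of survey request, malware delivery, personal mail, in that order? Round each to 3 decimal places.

By Bayes' rule with conditional independence, the unnormalized weight for each hypothesis is prior × ∏ likelihoods:
  survey request: 0.09 × 0.08 × 0.42 = 0.003024
  malware delivery: 0.49 × 0.48 × 0.23 = 0.054096
  personal mail: 0.42 × 0.71 × 0.73 = 0.21769
Normalizing constant Z = 0.003024 + 0.054096 + 0.21769 = 0.27481.
P(survey request | evidence) = 0.003024 / 0.27481 ≈ 0.011
P(malware delivery | evidence) = 0.054096 / 0.27481 ≈ 0.197
P(personal mail | evidence) = 0.21769 / 0.27481 ≈ 0.792

0.011, 0.197, 0.792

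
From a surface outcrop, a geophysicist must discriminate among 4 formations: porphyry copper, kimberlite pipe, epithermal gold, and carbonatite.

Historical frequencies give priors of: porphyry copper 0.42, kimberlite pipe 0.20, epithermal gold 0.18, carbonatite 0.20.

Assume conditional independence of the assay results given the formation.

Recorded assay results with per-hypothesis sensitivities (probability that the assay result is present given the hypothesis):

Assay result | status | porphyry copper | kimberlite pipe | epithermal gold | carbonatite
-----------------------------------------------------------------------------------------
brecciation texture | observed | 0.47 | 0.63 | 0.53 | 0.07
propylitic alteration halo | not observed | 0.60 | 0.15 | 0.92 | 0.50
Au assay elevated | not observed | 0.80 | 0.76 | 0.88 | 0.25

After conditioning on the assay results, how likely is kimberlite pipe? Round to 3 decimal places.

By Bayes' rule with conditional independence, the unnormalized weight for each hypothesis is prior × ∏ likelihoods (using 1 − P(present | H) for each absent assay result):
  porphyry copper: 0.42 × 0.47 × (1 − 0.60) × (1 − 0.80) = 0.015792
  kimberlite pipe: 0.20 × 0.63 × (1 − 0.15) × (1 − 0.76) = 0.025704
  epithermal gold: 0.18 × 0.53 × (1 − 0.92) × (1 − 0.88) = 0.00091584
  carbonatite: 0.20 × 0.07 × (1 − 0.50) × (1 − 0.25) = 0.00525
Marginal likelihood of the evidence = 0.047662.
P(kimberlite pipe | evidence) = 0.025704 / 0.047662 ≈ 0.539.

0.539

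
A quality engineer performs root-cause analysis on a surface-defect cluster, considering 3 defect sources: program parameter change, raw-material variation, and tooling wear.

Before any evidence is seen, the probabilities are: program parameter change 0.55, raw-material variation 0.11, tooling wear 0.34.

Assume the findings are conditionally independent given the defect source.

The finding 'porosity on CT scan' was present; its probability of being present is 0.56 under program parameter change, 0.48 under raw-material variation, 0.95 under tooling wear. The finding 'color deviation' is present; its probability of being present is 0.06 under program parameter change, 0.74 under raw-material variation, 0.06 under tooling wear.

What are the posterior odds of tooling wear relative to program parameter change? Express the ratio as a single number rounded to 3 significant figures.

1.05

Posterior odds equal prior odds times the likelihood ratio; only the two competing hypotheses matter.
  tooling wear: 0.34 × 0.95 × 0.06 = 0.01938
  program parameter change: 0.55 × 0.56 × 0.06 = 0.01848
Posterior odds = 0.01938 / 0.01848 ≈ 1.05.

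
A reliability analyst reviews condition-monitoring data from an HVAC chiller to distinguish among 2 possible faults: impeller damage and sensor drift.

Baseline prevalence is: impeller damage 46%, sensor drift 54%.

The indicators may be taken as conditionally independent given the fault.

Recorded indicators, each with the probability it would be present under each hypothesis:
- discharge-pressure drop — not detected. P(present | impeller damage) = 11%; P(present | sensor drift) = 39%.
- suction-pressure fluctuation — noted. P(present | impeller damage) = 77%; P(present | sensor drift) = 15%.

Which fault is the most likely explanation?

For each hypothesis, the unnormalized posterior weight is prior × product of the indicator likelihoods (using 1 − P(present | H) for each absent indicator):
  impeller damage: 0.46 × (1 − 0.11) × 0.77 = 0.31524
  sensor drift: 0.54 × (1 − 0.39) × 0.15 = 0.04941
Normalizing constant Z = 0.31524 + 0.04941 = 0.36465.
P(impeller damage | evidence) ≈ 0.31524 / 0.36465 ≈ 0.864
P(sensor drift | evidence) ≈ 0.04941 / 0.36465 ≈ 0.136
The largest is 0.864, so impeller damage is most probable.

impeller damage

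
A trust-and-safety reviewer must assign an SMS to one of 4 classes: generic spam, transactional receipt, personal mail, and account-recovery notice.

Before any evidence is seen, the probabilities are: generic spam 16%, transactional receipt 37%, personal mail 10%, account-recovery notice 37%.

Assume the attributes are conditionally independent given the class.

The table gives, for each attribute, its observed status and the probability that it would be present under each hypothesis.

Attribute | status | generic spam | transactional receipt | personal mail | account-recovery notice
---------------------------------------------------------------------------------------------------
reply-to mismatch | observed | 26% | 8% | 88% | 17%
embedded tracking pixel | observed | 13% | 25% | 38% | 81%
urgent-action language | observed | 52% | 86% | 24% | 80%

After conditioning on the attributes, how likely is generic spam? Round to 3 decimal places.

Multiply each prior by the joint likelihood of the attribute pattern:
  generic spam: 0.16 × 0.26 × 0.13 × 0.52 = 0.0028122
  transactional receipt: 0.37 × 0.08 × 0.25 × 0.86 = 0.006364
  personal mail: 0.10 × 0.88 × 0.38 × 0.24 = 0.0080256
  account-recovery notice: 0.37 × 0.17 × 0.81 × 0.80 = 0.040759
Normalizing constant Z = 0.0028122 + 0.006364 + 0.0080256 + 0.040759 = 0.057961.
P(generic spam | evidence) = 0.0028122 / 0.057961 ≈ 0.049.

0.049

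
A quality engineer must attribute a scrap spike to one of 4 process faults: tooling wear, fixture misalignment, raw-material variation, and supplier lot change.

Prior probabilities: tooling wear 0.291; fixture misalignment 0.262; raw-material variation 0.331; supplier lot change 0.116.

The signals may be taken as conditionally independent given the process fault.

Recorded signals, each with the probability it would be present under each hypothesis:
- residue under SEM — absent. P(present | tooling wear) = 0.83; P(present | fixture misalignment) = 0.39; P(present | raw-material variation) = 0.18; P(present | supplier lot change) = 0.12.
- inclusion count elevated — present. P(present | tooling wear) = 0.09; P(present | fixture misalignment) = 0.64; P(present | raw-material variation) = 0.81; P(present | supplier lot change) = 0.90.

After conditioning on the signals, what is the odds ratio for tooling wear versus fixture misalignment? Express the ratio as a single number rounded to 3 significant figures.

0.0435

Posterior odds equal prior odds times the likelihood ratio; only the two competing hypotheses matter (using 1 − P(present | H) for each absent signal).
  tooling wear: 0.291 × (1 − 0.83) × 0.09 = 0.0044523
  fixture misalignment: 0.262 × (1 − 0.39) × 0.64 = 0.10228
Odds(tooling wear : fixture misalignment) = 0.0044523 / 0.10228 ≈ 0.0435.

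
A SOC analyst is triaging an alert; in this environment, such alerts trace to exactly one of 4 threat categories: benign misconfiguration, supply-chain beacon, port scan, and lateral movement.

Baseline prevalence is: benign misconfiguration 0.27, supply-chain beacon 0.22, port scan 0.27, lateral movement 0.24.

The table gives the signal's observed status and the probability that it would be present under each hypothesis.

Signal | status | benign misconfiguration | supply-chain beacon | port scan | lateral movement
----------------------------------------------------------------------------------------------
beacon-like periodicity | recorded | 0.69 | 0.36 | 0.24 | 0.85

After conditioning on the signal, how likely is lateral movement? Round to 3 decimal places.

0.382

By Bayes' rule, the unnormalized weight for each hypothesis is prior × likelihood:
  benign misconfiguration: 0.27 × 0.69 = 0.1863
  supply-chain beacon: 0.22 × 0.36 = 0.0792
  port scan: 0.27 × 0.24 = 0.0648
  lateral movement: 0.24 × 0.85 = 0.204
Marginal likelihood of the evidence = 0.5343.
P(lateral movement | evidence) = 0.204 / 0.5343 ≈ 0.382.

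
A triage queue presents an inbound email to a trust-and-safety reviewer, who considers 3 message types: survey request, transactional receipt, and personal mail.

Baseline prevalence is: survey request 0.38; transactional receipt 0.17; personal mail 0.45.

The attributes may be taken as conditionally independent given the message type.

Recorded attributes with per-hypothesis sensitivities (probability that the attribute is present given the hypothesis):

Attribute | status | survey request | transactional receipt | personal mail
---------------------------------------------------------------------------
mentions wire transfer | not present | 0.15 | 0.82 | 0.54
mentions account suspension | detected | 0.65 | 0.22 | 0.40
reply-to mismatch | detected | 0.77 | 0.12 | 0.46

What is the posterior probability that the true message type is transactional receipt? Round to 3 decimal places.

For each hypothesis, the unnormalized posterior weight is prior × product of the attribute likelihoods (using 1 − P(present | H) for each absent attribute):
  survey request: 0.38 × (1 − 0.15) × 0.65 × 0.77 = 0.16166
  transactional receipt: 0.17 × (1 − 0.82) × 0.22 × 0.12 = 0.00080784
  personal mail: 0.45 × (1 − 0.54) × 0.40 × 0.46 = 0.038088
Marginal likelihood of the evidence = 0.20056.
P(transactional receipt | evidence) = 0.00080784 / 0.20056 ≈ 0.004.

0.004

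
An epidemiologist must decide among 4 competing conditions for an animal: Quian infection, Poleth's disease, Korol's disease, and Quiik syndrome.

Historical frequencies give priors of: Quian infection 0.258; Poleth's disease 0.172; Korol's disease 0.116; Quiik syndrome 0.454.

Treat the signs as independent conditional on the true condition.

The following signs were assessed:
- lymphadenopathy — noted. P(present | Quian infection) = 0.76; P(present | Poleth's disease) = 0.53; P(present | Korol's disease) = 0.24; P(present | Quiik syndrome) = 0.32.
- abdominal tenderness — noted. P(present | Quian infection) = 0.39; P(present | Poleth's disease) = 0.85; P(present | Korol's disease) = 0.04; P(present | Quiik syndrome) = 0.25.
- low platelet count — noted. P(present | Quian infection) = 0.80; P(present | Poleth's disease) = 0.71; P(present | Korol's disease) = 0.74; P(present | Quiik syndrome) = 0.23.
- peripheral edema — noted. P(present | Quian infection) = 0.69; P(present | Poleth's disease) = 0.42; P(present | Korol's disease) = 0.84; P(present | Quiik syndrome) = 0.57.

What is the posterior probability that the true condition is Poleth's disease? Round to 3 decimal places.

Multiply each prior by the joint likelihood of the sign pattern:
  Quian infection: 0.258 × 0.76 × 0.39 × 0.80 × 0.69 = 0.042212
  Poleth's disease: 0.172 × 0.53 × 0.85 × 0.71 × 0.42 = 0.023106
  Korol's disease: 0.116 × 0.24 × 0.04 × 0.74 × 0.84 = 0.00069221
  Quiik syndrome: 0.454 × 0.32 × 0.25 × 0.23 × 0.57 = 0.0047616
Normalizing constant Z = 0.042212 + 0.023106 + 0.00069221 + 0.0047616 = 0.070772.
P(Poleth's disease | evidence) = 0.023106 / 0.070772 ≈ 0.326.

0.326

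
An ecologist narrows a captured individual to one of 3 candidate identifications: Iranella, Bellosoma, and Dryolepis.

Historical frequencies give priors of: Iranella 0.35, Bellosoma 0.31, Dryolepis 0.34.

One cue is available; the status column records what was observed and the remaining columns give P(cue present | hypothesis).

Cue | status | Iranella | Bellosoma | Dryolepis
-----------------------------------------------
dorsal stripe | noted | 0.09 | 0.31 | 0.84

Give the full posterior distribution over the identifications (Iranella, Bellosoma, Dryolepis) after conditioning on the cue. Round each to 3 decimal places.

0.076, 0.233, 0.691

For each hypothesis, the unnormalized posterior weight is prior × likelihood:
  Iranella: 0.35 × 0.09 = 0.0315
  Bellosoma: 0.31 × 0.31 = 0.0961
  Dryolepis: 0.34 × 0.84 = 0.2856
Marginal likelihood of the evidence = 0.4132.
P(Iranella | evidence) = 0.0315 / 0.4132 ≈ 0.076
P(Bellosoma | evidence) = 0.0961 / 0.4132 ≈ 0.233
P(Dryolepis | evidence) = 0.2856 / 0.4132 ≈ 0.691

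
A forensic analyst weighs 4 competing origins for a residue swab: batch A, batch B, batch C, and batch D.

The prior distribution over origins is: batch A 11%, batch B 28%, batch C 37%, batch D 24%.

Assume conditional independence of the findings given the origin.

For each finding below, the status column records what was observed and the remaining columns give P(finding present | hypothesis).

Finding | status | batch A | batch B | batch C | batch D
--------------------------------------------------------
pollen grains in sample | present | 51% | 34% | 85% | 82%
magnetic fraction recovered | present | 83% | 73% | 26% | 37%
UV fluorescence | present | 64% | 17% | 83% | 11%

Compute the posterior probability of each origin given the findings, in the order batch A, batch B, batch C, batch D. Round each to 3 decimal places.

For each hypothesis, the unnormalized posterior weight is prior × product of the finding likelihoods:
  batch A: 0.11 × 0.51 × 0.83 × 0.64 = 0.0298
  batch B: 0.28 × 0.34 × 0.73 × 0.17 = 0.011814
  batch C: 0.37 × 0.85 × 0.26 × 0.83 = 0.067869
  batch D: 0.24 × 0.82 × 0.37 × 0.11 = 0.0080098
Normalizing constant Z = 0.0298 + 0.011814 + 0.067869 + 0.0080098 = 0.11749.
P(batch A | evidence) = 0.0298 / 0.11749 ≈ 0.254
P(batch B | evidence) = 0.011814 / 0.11749 ≈ 0.101
P(batch C | evidence) = 0.067869 / 0.11749 ≈ 0.578
P(batch D | evidence) = 0.0080098 / 0.11749 ≈ 0.068

0.254, 0.101, 0.578, 0.068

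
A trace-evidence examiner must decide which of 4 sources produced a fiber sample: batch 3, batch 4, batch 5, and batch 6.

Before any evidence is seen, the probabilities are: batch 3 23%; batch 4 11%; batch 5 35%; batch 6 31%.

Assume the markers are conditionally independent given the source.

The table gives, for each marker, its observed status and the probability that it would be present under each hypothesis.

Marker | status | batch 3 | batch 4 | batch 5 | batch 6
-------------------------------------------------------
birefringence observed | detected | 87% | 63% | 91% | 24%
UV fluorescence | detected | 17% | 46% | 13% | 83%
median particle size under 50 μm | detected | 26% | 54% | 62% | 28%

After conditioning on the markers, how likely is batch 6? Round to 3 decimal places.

0.251

For each hypothesis, the unnormalized posterior weight is prior × product of the marker likelihoods:
  batch 3: 0.23 × 0.87 × 0.17 × 0.26 = 0.0088444
  batch 4: 0.11 × 0.63 × 0.46 × 0.54 = 0.017214
  batch 5: 0.35 × 0.91 × 0.13 × 0.62 = 0.025671
  batch 6: 0.31 × 0.24 × 0.83 × 0.28 = 0.017291
The unnormalized weights sum to 0.06902.
P(batch 6 | evidence) = 0.017291 / 0.06902 ≈ 0.251.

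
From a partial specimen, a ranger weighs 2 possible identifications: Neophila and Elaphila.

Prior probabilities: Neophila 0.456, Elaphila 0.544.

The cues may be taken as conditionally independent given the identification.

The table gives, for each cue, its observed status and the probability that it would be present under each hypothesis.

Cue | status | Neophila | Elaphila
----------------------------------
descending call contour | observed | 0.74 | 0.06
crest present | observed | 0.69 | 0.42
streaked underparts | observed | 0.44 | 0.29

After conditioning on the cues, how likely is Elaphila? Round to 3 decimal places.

Multiply each prior by the joint likelihood of the cue pattern:
  Neophila: 0.456 × 0.74 × 0.69 × 0.44 = 0.10245
  Elaphila: 0.544 × 0.06 × 0.42 × 0.29 = 0.0039756
Marginal likelihood of the evidence = 0.10642.
P(Elaphila | evidence) = 0.0039756 / 0.10642 ≈ 0.037.

0.037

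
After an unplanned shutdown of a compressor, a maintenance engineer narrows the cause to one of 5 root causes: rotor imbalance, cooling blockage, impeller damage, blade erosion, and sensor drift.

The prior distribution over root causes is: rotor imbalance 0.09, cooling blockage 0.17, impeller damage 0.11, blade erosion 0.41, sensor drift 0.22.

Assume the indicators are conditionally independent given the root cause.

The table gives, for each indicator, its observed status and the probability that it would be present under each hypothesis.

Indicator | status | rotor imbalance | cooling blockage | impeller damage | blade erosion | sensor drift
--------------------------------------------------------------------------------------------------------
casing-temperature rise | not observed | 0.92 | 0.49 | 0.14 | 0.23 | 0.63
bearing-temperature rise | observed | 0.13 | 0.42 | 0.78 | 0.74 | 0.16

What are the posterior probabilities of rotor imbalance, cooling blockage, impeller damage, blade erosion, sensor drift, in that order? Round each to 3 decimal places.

0.003, 0.102, 0.206, 0.653, 0.036

Multiply each prior by the joint likelihood of the indicator pattern (using 1 − P(present | H) for each absent indicator):
  rotor imbalance: 0.09 × (1 − 0.92) × 0.13 = 0.000936
  cooling blockage: 0.17 × (1 − 0.49) × 0.42 = 0.036414
  impeller damage: 0.11 × (1 − 0.14) × 0.78 = 0.073788
  blade erosion: 0.41 × (1 − 0.23) × 0.74 = 0.23362
  sensor drift: 0.22 × (1 − 0.63) × 0.16 = 0.013024
Marginal likelihood of the evidence = 0.35778.
P(rotor imbalance | evidence) = 0.000936 / 0.35778 ≈ 0.003
P(cooling blockage | evidence) = 0.036414 / 0.35778 ≈ 0.102
P(impeller damage | evidence) = 0.073788 / 0.35778 ≈ 0.206
P(blade erosion | evidence) = 0.23362 / 0.35778 ≈ 0.653
P(sensor drift | evidence) = 0.013024 / 0.35778 ≈ 0.036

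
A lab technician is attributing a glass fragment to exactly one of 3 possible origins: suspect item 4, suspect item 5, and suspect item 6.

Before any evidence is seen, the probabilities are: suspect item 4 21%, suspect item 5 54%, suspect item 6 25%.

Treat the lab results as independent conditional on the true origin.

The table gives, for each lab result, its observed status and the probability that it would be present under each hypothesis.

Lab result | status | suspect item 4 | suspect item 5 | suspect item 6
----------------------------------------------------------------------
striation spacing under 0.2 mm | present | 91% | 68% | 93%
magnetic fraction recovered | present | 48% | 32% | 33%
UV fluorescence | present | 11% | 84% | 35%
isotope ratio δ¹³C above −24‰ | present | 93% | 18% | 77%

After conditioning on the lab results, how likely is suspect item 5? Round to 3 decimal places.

0.371

By Bayes' rule with conditional independence, the unnormalized weight for each hypothesis is prior × ∏ likelihoods:
  suspect item 4: 0.21 × 0.91 × 0.48 × 0.11 × 0.93 = 0.0093838
  suspect item 5: 0.54 × 0.68 × 0.32 × 0.84 × 0.18 = 0.017767
  suspect item 6: 0.25 × 0.93 × 0.33 × 0.35 × 0.77 = 0.020677
Marginal likelihood of the evidence = 0.047828.
P(suspect item 5 | evidence) = 0.017767 / 0.047828 ≈ 0.371.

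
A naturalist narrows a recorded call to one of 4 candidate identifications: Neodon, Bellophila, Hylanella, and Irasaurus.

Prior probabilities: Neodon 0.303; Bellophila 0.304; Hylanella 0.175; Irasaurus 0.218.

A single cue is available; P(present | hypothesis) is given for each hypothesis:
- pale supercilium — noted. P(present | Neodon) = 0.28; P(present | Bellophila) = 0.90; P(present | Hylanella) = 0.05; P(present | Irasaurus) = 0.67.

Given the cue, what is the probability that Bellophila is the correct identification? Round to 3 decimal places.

Multiply each prior by the likelihood of the cue:
  Neodon: 0.303 × 0.28 = 0.08484
  Bellophila: 0.304 × 0.90 = 0.2736
  Hylanella: 0.175 × 0.05 = 0.00875
  Irasaurus: 0.218 × 0.67 = 0.14606
Marginal likelihood of the evidence = 0.51325.
P(Bellophila | evidence) = 0.2736 / 0.51325 ≈ 0.533.

0.533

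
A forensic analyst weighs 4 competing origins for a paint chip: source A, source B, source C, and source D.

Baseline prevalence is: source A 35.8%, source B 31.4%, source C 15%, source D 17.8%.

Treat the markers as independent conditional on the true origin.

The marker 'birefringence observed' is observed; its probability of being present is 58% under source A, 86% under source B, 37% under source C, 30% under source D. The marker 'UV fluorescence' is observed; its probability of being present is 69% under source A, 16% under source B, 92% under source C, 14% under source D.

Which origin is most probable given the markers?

source A

For each hypothesis, the unnormalized posterior weight is prior × product of the marker likelihoods:
  source A: 0.358 × 0.58 × 0.69 = 0.14327
  source B: 0.314 × 0.86 × 0.16 = 0.043206
  source C: 0.150 × 0.37 × 0.92 = 0.05106
  source D: 0.178 × 0.30 × 0.14 = 0.007476
Marginal likelihood of the evidence = 0.24501.
P(source A | evidence) ≈ 0.14327 / 0.24501 ≈ 0.585
P(source B | evidence) ≈ 0.043206 / 0.24501 ≈ 0.176
P(source C | evidence) ≈ 0.05106 / 0.24501 ≈ 0.208
P(source D | evidence) ≈ 0.007476 / 0.24501 ≈ 0.031
The largest is 0.585, so source A is most probable.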